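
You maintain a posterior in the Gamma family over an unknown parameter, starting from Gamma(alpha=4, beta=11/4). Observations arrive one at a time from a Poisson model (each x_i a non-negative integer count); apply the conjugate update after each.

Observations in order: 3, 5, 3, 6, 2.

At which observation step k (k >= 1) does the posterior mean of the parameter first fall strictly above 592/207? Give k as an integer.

obs 1: x=3 → posterior Gamma(7, 15/4)
obs 2: x=5 → posterior Gamma(12, 19/4)
obs 3: x=3 → posterior Gamma(15, 23/4)
obs 4: x=6 → posterior Gamma(21, 27/4)
obs 5: x=2 → posterior Gamma(23, 31/4)

k = 4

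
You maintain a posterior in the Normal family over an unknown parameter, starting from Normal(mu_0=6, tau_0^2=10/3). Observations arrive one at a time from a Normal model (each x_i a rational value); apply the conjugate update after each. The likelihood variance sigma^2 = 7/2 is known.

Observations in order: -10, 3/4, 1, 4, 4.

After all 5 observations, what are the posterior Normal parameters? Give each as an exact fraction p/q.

obs 1: x=-10 → posterior Normal(-74/41, 70/41)
obs 2: x=3/4 → posterior Normal(-59/61, 70/61)
obs 3: x=1 → posterior Normal(-13/27, 70/81)
obs 4: x=4 → posterior Normal(41/101, 70/101)
obs 5: x=4 → posterior Normal(1, 70/121)

mu_0=1, tau_0^2=70/121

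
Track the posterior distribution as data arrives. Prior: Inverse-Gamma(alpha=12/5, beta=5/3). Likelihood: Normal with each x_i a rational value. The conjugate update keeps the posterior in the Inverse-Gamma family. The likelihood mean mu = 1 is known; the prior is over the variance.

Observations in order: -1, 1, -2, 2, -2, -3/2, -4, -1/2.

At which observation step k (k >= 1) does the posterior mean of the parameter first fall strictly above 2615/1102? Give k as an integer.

obs 1: x=-1 → posterior Inverse-Gamma(29/10, 11/3)
obs 2: x=1 → posterior Inverse-Gamma(17/5, 11/3)
obs 3: x=-2 → posterior Inverse-Gamma(39/10, 49/6)
obs 4: x=2 → posterior Inverse-Gamma(22/5, 26/3)
obs 5: x=-2 → posterior Inverse-Gamma(49/10, 79/6)
obs 6: x=-3/2 → posterior Inverse-Gamma(27/5, 391/24)
obs 7: x=-4 → posterior Inverse-Gamma(59/10, 691/24)
obs 8: x=-1/2 → posterior Inverse-Gamma(32/5, 359/12)

k = 3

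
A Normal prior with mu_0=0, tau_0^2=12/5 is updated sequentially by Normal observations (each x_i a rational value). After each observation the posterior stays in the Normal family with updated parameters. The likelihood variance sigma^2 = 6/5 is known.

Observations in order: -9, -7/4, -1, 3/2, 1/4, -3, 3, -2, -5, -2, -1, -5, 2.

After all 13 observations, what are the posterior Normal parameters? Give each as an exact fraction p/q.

obs 1: x=-9 → posterior Normal(-6, 4/5)
obs 2: x=-7/4 → posterior Normal(-43/10, 12/25)
obs 3: x=-1 → posterior Normal(-47/14, 12/35)
obs 4: x=3/2 → posterior Normal(-41/18, 4/15)
obs 5: x=1/4 → posterior Normal(-20/11, 12/55)
obs 6: x=-3 → posterior Normal(-2, 12/65)
obs 7: x=3 → posterior Normal(-4/3, 4/25)
obs 8: x=-2 → posterior Normal(-24/17, 12/85)
obs 9: x=-5 → posterior Normal(-34/19, 12/95)
obs 10: x=-2 → posterior Normal(-38/21, 4/35)
obs 11: x=-1 → posterior Normal(-40/23, 12/115)
obs 12: x=-5 → posterior Normal(-2, 12/125)
obs 13: x=2 → posterior Normal(-46/27, 4/45)

mu_0=-46/27, tau_0^2=4/45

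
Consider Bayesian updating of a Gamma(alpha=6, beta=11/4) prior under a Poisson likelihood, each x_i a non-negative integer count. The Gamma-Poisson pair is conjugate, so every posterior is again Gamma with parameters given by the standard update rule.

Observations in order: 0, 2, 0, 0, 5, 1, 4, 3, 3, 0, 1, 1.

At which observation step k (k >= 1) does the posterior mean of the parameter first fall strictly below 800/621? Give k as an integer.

k = 4

obs 1: x=0 → posterior Gamma(6, 15/4)
obs 2: x=2 → posterior Gamma(8, 19/4)
obs 3: x=0 → posterior Gamma(8, 23/4)
obs 4: x=0 → posterior Gamma(8, 27/4)
obs 5: x=5 → posterior Gamma(13, 31/4)
obs 6: x=1 → posterior Gamma(14, 35/4)
obs 7: x=4 → posterior Gamma(18, 39/4)
obs 8: x=3 → posterior Gamma(21, 43/4)
obs 9: x=3 → posterior Gamma(24, 47/4)
obs 10: x=0 → posterior Gamma(24, 51/4)
obs 11: x=1 → posterior Gamma(25, 55/4)
obs 12: x=1 → posterior Gamma(26, 59/4)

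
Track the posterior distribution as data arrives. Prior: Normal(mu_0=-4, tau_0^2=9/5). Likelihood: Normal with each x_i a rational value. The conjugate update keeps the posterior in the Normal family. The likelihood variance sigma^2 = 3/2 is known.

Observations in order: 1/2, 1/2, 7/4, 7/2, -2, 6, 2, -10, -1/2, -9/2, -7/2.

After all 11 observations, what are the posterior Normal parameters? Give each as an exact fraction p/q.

obs 1: x=1/2 → posterior Normal(-17/11, 9/11)
obs 2: x=1/2 → posterior Normal(-14/17, 9/17)
obs 3: x=7/4 → posterior Normal(-7/46, 9/23)
obs 4: x=7/2 → posterior Normal(35/58, 9/29)
obs 5: x=-2 → posterior Normal(11/70, 9/35)
obs 6: x=6 → posterior Normal(83/82, 9/41)
obs 7: x=2 → posterior Normal(107/94, 9/47)
obs 8: x=-10 → posterior Normal(-13/106, 9/53)
obs 9: x=-1/2 → posterior Normal(-19/118, 9/59)
obs 10: x=-9/2 → posterior Normal(-73/130, 9/65)
obs 11: x=-7/2 → posterior Normal(-115/142, 9/71)

mu_0=-115/142, tau_0^2=9/71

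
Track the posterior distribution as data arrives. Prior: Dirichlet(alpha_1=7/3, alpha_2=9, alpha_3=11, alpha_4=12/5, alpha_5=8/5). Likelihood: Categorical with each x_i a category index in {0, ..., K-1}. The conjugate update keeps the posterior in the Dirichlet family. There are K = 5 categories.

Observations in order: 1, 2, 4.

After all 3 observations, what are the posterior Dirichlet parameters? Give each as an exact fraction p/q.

alpha_1=7/3, alpha_2=10, alpha_3=12, alpha_4=12/5, alpha_5=13/5

obs 1: x=1 → posterior Dirichlet(7/3, 10, 11, 12/5, 8/5)
obs 2: x=2 → posterior Dirichlet(7/3, 10, 12, 12/5, 8/5)
obs 3: x=4 → posterior Dirichlet(7/3, 10, 12, 12/5, 13/5)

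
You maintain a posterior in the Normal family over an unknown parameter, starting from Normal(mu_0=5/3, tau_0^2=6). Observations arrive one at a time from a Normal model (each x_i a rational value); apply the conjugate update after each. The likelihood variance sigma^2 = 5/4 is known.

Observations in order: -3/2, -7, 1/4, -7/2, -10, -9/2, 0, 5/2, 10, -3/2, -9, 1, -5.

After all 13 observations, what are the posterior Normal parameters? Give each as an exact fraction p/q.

obs 1: x=-3/2 → posterior Normal(-83/87, 30/29)
obs 2: x=-7 → posterior Normal(-587/159, 30/53)
obs 3: x=1/4 → posterior Normal(-569/231, 30/77)
obs 4: x=-7/2 → posterior Normal(-821/303, 30/101)
obs 5: x=-10 → posterior Normal(-1541/375, 6/25)
obs 6: x=-9/2 → posterior Normal(-1865/447, 30/149)
obs 7: x=0 → posterior Normal(-1865/519, 30/173)
obs 8: x=5/2 → posterior Normal(-1685/591, 30/197)
obs 9: x=10 → posterior Normal(-965/663, 30/221)
obs 10: x=-3/2 → posterior Normal(-1073/735, 6/49)
obs 11: x=-9 → posterior Normal(-1721/807, 30/269)
obs 12: x=1 → posterior Normal(-1649/879, 30/293)
obs 13: x=-5 → posterior Normal(-2009/951, 30/317)

mu_0=-2009/951, tau_0^2=30/317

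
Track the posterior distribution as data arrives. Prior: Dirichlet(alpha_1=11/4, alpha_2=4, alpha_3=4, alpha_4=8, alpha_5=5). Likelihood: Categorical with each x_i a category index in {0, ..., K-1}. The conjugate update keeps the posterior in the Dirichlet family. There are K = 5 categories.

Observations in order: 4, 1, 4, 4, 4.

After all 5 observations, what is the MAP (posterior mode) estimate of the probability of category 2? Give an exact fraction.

obs 1: x=4 → posterior Dirichlet(11/4, 4, 4, 8, 6)
obs 2: x=1 → posterior Dirichlet(11/4, 5, 4, 8, 6)
obs 3: x=4 → posterior Dirichlet(11/4, 5, 4, 8, 7)
obs 4: x=4 → posterior Dirichlet(11/4, 5, 4, 8, 8)
obs 5: x=4 → posterior Dirichlet(11/4, 5, 4, 8, 9)

12/95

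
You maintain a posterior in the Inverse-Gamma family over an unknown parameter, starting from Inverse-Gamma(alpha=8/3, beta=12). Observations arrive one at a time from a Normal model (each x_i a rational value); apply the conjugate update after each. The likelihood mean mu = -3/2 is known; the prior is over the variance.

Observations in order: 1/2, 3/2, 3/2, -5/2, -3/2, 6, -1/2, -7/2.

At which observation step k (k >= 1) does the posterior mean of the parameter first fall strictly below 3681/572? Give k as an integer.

k = 4

obs 1: x=1/2 → posterior Inverse-Gamma(19/6, 14)
obs 2: x=3/2 → posterior Inverse-Gamma(11/3, 37/2)
obs 3: x=3/2 → posterior Inverse-Gamma(25/6, 23)
obs 4: x=-5/2 → posterior Inverse-Gamma(14/3, 47/2)
obs 5: x=-3/2 → posterior Inverse-Gamma(31/6, 47/2)
obs 6: x=6 → posterior Inverse-Gamma(17/3, 413/8)
obs 7: x=-1/2 → posterior Inverse-Gamma(37/6, 417/8)
obs 8: x=-7/2 → posterior Inverse-Gamma(20/3, 433/8)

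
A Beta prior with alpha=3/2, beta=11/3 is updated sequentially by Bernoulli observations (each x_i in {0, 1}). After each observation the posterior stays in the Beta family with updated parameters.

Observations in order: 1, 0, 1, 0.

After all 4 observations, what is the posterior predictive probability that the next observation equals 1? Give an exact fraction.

obs 1: x=1 → posterior Beta(5/2, 11/3)
obs 2: x=0 → posterior Beta(5/2, 14/3)
obs 3: x=1 → posterior Beta(7/2, 14/3)
obs 4: x=0 → posterior Beta(7/2, 17/3)

21/55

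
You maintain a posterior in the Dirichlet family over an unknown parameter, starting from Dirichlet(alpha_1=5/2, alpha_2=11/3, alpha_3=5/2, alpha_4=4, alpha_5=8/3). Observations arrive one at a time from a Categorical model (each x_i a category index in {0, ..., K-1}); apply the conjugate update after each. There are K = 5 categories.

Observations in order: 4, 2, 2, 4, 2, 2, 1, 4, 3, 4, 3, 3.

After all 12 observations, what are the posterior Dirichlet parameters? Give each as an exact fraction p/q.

alpha_1=5/2, alpha_2=14/3, alpha_3=13/2, alpha_4=7, alpha_5=20/3

obs 1: x=4 → posterior Dirichlet(5/2, 11/3, 5/2, 4, 11/3)
obs 2: x=2 → posterior Dirichlet(5/2, 11/3, 7/2, 4, 11/3)
obs 3: x=2 → posterior Dirichlet(5/2, 11/3, 9/2, 4, 11/3)
obs 4: x=4 → posterior Dirichlet(5/2, 11/3, 9/2, 4, 14/3)
obs 5: x=2 → posterior Dirichlet(5/2, 11/3, 11/2, 4, 14/3)
obs 6: x=2 → posterior Dirichlet(5/2, 11/3, 13/2, 4, 14/3)
obs 7: x=1 → posterior Dirichlet(5/2, 14/3, 13/2, 4, 14/3)
obs 8: x=4 → posterior Dirichlet(5/2, 14/3, 13/2, 4, 17/3)
obs 9: x=3 → posterior Dirichlet(5/2, 14/3, 13/2, 5, 17/3)
obs 10: x=4 → posterior Dirichlet(5/2, 14/3, 13/2, 5, 20/3)
obs 11: x=3 → posterior Dirichlet(5/2, 14/3, 13/2, 6, 20/3)
obs 12: x=3 → posterior Dirichlet(5/2, 14/3, 13/2, 7, 20/3)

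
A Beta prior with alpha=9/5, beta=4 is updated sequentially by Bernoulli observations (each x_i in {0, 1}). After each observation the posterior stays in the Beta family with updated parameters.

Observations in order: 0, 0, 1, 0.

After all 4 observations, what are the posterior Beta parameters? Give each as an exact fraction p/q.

obs 1: x=0 → posterior Beta(9/5, 5)
obs 2: x=0 → posterior Beta(9/5, 6)
obs 3: x=1 → posterior Beta(14/5, 6)
obs 4: x=0 → posterior Beta(14/5, 7)

alpha=14/5, beta=7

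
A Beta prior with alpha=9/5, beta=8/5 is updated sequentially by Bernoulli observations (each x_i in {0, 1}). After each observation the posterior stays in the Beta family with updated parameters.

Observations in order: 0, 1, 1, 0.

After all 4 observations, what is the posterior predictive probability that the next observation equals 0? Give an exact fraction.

18/37

obs 1: x=0 → posterior Beta(9/5, 13/5)
obs 2: x=1 → posterior Beta(14/5, 13/5)
obs 3: x=1 → posterior Beta(19/5, 13/5)
obs 4: x=0 → posterior Beta(19/5, 18/5)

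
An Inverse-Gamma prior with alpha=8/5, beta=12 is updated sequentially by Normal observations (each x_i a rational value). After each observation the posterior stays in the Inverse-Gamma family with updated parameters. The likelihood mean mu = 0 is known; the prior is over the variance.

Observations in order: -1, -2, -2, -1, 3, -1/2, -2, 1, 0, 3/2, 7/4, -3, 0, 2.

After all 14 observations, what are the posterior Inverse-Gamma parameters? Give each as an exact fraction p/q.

obs 1: x=-1 → posterior Inverse-Gamma(21/10, 25/2)
obs 2: x=-2 → posterior Inverse-Gamma(13/5, 29/2)
obs 3: x=-2 → posterior Inverse-Gamma(31/10, 33/2)
obs 4: x=-1 → posterior Inverse-Gamma(18/5, 17)
obs 5: x=3 → posterior Inverse-Gamma(41/10, 43/2)
obs 6: x=-1/2 → posterior Inverse-Gamma(23/5, 173/8)
obs 7: x=-2 → posterior Inverse-Gamma(51/10, 189/8)
obs 8: x=1 → posterior Inverse-Gamma(28/5, 193/8)
obs 9: x=0 → posterior Inverse-Gamma(61/10, 193/8)
obs 10: x=3/2 → posterior Inverse-Gamma(33/5, 101/4)
obs 11: x=7/4 → posterior Inverse-Gamma(71/10, 857/32)
obs 12: x=-3 → posterior Inverse-Gamma(38/5, 1001/32)
obs 13: x=0 → posterior Inverse-Gamma(81/10, 1001/32)
obs 14: x=2 → posterior Inverse-Gamma(43/5, 1065/32)

alpha=43/5, beta=1065/32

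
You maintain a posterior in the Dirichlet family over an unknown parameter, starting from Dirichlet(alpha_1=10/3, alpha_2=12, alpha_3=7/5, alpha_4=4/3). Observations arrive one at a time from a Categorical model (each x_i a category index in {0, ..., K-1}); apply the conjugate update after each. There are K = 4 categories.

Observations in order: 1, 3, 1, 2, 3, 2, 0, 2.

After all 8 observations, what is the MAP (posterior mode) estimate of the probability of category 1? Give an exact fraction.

obs 1: x=1 → posterior Dirichlet(10/3, 13, 7/5, 4/3)
obs 2: x=3 → posterior Dirichlet(10/3, 13, 7/5, 7/3)
obs 3: x=1 → posterior Dirichlet(10/3, 14, 7/5, 7/3)
obs 4: x=2 → posterior Dirichlet(10/3, 14, 12/5, 7/3)
obs 5: x=3 → posterior Dirichlet(10/3, 14, 12/5, 10/3)
obs 6: x=2 → posterior Dirichlet(10/3, 14, 17/5, 10/3)
obs 7: x=0 → posterior Dirichlet(13/3, 14, 17/5, 10/3)
obs 8: x=2 → posterior Dirichlet(13/3, 14, 22/5, 10/3)

195/331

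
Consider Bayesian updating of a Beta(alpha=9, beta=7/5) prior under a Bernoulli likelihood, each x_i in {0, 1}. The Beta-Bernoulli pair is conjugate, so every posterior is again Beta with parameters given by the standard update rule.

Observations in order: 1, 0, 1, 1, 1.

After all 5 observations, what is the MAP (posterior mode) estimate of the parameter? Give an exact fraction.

60/67

obs 1: x=1 → posterior Beta(10, 7/5)
obs 2: x=0 → posterior Beta(10, 12/5)
obs 3: x=1 → posterior Beta(11, 12/5)
obs 4: x=1 → posterior Beta(12, 12/5)
obs 5: x=1 → posterior Beta(13, 12/5)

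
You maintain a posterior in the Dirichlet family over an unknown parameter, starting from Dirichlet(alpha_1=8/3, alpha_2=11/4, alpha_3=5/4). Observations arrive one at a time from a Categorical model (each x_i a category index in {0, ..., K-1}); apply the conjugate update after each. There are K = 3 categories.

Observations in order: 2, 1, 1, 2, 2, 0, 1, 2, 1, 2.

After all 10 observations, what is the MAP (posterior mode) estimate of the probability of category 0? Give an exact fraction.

8/41

obs 1: x=2 → posterior Dirichlet(8/3, 11/4, 9/4)
obs 2: x=1 → posterior Dirichlet(8/3, 15/4, 9/4)
obs 3: x=1 → posterior Dirichlet(8/3, 19/4, 9/4)
obs 4: x=2 → posterior Dirichlet(8/3, 19/4, 13/4)
obs 5: x=2 → posterior Dirichlet(8/3, 19/4, 17/4)
obs 6: x=0 → posterior Dirichlet(11/3, 19/4, 17/4)
obs 7: x=1 → posterior Dirichlet(11/3, 23/4, 17/4)
obs 8: x=2 → posterior Dirichlet(11/3, 23/4, 21/4)
obs 9: x=1 → posterior Dirichlet(11/3, 27/4, 21/4)
obs 10: x=2 → posterior Dirichlet(11/3, 27/4, 25/4)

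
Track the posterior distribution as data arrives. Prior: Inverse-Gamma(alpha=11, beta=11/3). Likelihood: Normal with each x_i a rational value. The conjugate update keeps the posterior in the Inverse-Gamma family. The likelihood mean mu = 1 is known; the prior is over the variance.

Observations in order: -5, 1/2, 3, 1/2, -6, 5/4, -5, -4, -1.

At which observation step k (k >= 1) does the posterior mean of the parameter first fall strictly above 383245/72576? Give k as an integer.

k = 8

obs 1: x=-5 → posterior Inverse-Gamma(23/2, 65/3)
obs 2: x=1/2 → posterior Inverse-Gamma(12, 523/24)
obs 3: x=3 → posterior Inverse-Gamma(25/2, 571/24)
obs 4: x=1/2 → posterior Inverse-Gamma(13, 287/12)
obs 5: x=-6 → posterior Inverse-Gamma(27/2, 581/12)
obs 6: x=5/4 → posterior Inverse-Gamma(14, 4651/96)
obs 7: x=-5 → posterior Inverse-Gamma(29/2, 6379/96)
obs 8: x=-4 → posterior Inverse-Gamma(15, 7579/96)
obs 9: x=-1 → posterior Inverse-Gamma(31/2, 7771/96)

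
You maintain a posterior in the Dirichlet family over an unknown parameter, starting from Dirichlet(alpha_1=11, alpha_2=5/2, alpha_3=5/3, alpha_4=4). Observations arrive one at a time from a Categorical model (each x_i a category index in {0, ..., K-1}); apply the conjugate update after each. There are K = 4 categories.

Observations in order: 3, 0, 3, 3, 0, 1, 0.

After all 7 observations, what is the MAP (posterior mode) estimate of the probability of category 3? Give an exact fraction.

36/133

obs 1: x=3 → posterior Dirichlet(11, 5/2, 5/3, 5)
obs 2: x=0 → posterior Dirichlet(12, 5/2, 5/3, 5)
obs 3: x=3 → posterior Dirichlet(12, 5/2, 5/3, 6)
obs 4: x=3 → posterior Dirichlet(12, 5/2, 5/3, 7)
obs 5: x=0 → posterior Dirichlet(13, 5/2, 5/3, 7)
obs 6: x=1 → posterior Dirichlet(13, 7/2, 5/3, 7)
obs 7: x=0 → posterior Dirichlet(14, 7/2, 5/3, 7)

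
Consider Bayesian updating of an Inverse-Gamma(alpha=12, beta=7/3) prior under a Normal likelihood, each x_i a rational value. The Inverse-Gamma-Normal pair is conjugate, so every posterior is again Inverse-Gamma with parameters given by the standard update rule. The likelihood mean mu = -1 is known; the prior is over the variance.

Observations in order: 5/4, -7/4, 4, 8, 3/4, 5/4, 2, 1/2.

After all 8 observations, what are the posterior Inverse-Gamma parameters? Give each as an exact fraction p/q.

alpha=16, beta=407/6

obs 1: x=5/4 → posterior Inverse-Gamma(25/2, 467/96)
obs 2: x=-7/4 → posterior Inverse-Gamma(13, 247/48)
obs 3: x=4 → posterior Inverse-Gamma(27/2, 847/48)
obs 4: x=8 → posterior Inverse-Gamma(14, 2791/48)
obs 5: x=3/4 → posterior Inverse-Gamma(29/2, 5729/96)
obs 6: x=5/4 → posterior Inverse-Gamma(15, 1493/24)
obs 7: x=2 → posterior Inverse-Gamma(31/2, 1601/24)
obs 8: x=1/2 → posterior Inverse-Gamma(16, 407/6)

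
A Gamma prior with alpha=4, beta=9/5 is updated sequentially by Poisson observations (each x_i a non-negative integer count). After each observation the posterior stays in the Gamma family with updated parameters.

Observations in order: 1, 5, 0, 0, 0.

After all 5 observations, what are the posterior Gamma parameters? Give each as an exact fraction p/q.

obs 1: x=1 → posterior Gamma(5, 14/5)
obs 2: x=5 → posterior Gamma(10, 19/5)
obs 3: x=0 → posterior Gamma(10, 24/5)
obs 4: x=0 → posterior Gamma(10, 29/5)
obs 5: x=0 → posterior Gamma(10, 34/5)

alpha=10, beta=34/5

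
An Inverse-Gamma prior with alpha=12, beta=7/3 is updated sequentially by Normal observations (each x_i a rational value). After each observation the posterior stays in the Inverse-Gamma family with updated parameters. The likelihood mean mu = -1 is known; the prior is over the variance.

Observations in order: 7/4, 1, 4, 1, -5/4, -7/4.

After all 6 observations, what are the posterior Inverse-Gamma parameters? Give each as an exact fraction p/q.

alpha=15, beta=2201/96

obs 1: x=7/4 → posterior Inverse-Gamma(25/2, 587/96)
obs 2: x=1 → posterior Inverse-Gamma(13, 779/96)
obs 3: x=4 → posterior Inverse-Gamma(27/2, 1979/96)
obs 4: x=1 → posterior Inverse-Gamma(14, 2171/96)
obs 5: x=-5/4 → posterior Inverse-Gamma(29/2, 1087/48)
obs 6: x=-7/4 → posterior Inverse-Gamma(15, 2201/96)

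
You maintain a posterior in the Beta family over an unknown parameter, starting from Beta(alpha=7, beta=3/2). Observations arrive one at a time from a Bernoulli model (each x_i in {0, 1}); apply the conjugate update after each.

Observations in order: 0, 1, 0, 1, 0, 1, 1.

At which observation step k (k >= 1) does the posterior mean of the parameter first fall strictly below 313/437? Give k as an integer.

obs 1: x=0 → posterior Beta(7, 5/2)
obs 2: x=1 → posterior Beta(8, 5/2)
obs 3: x=0 → posterior Beta(8, 7/2)
obs 4: x=1 → posterior Beta(9, 7/2)
obs 5: x=0 → posterior Beta(9, 9/2)
obs 6: x=1 → posterior Beta(10, 9/2)
obs 7: x=1 → posterior Beta(11, 9/2)

k = 3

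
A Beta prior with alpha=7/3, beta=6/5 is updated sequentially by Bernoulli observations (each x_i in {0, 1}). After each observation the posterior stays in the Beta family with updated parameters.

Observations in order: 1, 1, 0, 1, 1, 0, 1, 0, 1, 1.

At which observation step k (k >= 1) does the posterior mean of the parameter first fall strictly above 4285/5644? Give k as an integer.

k = 2

obs 1: x=1 → posterior Beta(10/3, 6/5)
obs 2: x=1 → posterior Beta(13/3, 6/5)
obs 3: x=0 → posterior Beta(13/3, 11/5)
obs 4: x=1 → posterior Beta(16/3, 11/5)
obs 5: x=1 → posterior Beta(19/3, 11/5)
obs 6: x=0 → posterior Beta(19/3, 16/5)
obs 7: x=1 → posterior Beta(22/3, 16/5)
obs 8: x=0 → posterior Beta(22/3, 21/5)
obs 9: x=1 → posterior Beta(25/3, 21/5)
obs 10: x=1 → posterior Beta(28/3, 21/5)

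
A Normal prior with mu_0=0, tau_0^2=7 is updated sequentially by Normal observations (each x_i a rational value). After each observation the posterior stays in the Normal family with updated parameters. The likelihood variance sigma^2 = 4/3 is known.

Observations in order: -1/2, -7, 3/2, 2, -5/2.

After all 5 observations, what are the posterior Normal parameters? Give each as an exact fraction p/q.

mu_0=-273/218, tau_0^2=28/109

obs 1: x=-1/2 → posterior Normal(-21/50, 28/25)
obs 2: x=-7 → posterior Normal(-315/92, 14/23)
obs 3: x=3/2 → posterior Normal(-126/67, 28/67)
obs 4: x=2 → posterior Normal(-21/22, 7/22)
obs 5: x=-5/2 → posterior Normal(-273/218, 28/109)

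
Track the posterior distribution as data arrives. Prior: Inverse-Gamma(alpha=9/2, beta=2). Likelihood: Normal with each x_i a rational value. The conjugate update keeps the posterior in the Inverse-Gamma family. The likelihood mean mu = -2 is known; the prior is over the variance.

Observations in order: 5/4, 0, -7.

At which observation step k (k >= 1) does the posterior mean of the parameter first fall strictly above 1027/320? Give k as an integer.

obs 1: x=5/4 → posterior Inverse-Gamma(5, 233/32)
obs 2: x=0 → posterior Inverse-Gamma(11/2, 297/32)
obs 3: x=-7 → posterior Inverse-Gamma(6, 697/32)

k = 3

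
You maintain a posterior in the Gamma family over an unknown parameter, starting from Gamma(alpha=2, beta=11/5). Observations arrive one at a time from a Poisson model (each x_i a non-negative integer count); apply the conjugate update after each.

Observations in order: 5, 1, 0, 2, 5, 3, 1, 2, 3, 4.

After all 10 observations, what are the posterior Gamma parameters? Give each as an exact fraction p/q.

alpha=28, beta=61/5

obs 1: x=5 → posterior Gamma(7, 16/5)
obs 2: x=1 → posterior Gamma(8, 21/5)
obs 3: x=0 → posterior Gamma(8, 26/5)
obs 4: x=2 → posterior Gamma(10, 31/5)
obs 5: x=5 → posterior Gamma(15, 36/5)
obs 6: x=3 → posterior Gamma(18, 41/5)
obs 7: x=1 → posterior Gamma(19, 46/5)
obs 8: x=2 → posterior Gamma(21, 51/5)
obs 9: x=3 → posterior Gamma(24, 56/5)
obs 10: x=4 → posterior Gamma(28, 61/5)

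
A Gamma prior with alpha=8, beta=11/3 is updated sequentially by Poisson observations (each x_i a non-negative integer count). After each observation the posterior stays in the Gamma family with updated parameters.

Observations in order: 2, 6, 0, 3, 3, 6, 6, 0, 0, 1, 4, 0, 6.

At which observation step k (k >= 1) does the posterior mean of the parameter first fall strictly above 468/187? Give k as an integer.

obs 1: x=2 → posterior Gamma(10, 14/3)
obs 2: x=6 → posterior Gamma(16, 17/3)
obs 3: x=0 → posterior Gamma(16, 20/3)
obs 4: x=3 → posterior Gamma(19, 23/3)
obs 5: x=3 → posterior Gamma(22, 26/3)
obs 6: x=6 → posterior Gamma(28, 29/3)
obs 7: x=6 → posterior Gamma(34, 32/3)
obs 8: x=0 → posterior Gamma(34, 35/3)
obs 9: x=0 → posterior Gamma(34, 38/3)
obs 10: x=1 → posterior Gamma(35, 41/3)
obs 11: x=4 → posterior Gamma(39, 44/3)
obs 12: x=0 → posterior Gamma(39, 47/3)
obs 13: x=6 → posterior Gamma(45, 50/3)

k = 2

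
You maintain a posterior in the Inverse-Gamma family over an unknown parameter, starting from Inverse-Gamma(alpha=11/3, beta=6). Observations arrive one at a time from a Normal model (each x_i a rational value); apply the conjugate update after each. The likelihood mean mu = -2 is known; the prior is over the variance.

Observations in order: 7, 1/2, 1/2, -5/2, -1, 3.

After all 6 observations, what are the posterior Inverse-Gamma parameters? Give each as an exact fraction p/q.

alpha=20/3, beta=527/8

obs 1: x=7 → posterior Inverse-Gamma(25/6, 93/2)
obs 2: x=1/2 → posterior Inverse-Gamma(14/3, 397/8)
obs 3: x=1/2 → posterior Inverse-Gamma(31/6, 211/4)
obs 4: x=-5/2 → posterior Inverse-Gamma(17/3, 423/8)
obs 5: x=-1 → posterior Inverse-Gamma(37/6, 427/8)
obs 6: x=3 → posterior Inverse-Gamma(20/3, 527/8)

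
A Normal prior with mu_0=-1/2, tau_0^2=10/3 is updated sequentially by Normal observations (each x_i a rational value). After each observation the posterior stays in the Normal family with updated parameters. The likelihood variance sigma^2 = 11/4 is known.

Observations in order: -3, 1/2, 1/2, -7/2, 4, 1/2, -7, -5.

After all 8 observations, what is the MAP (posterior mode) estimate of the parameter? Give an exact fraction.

obs 1: x=-3 → posterior Normal(-273/146, 110/73)
obs 2: x=1/2 → posterior Normal(-233/226, 110/113)
obs 3: x=1/2 → posterior Normal(-193/306, 110/153)
obs 4: x=-7/2 → posterior Normal(-473/386, 110/193)
obs 5: x=4 → posterior Normal(-153/466, 110/233)
obs 6: x=1/2 → posterior Normal(-113/546, 110/273)
obs 7: x=-7 → posterior Normal(-673/626, 110/313)
obs 8: x=-5 → posterior Normal(-1073/706, 110/353)

-1073/706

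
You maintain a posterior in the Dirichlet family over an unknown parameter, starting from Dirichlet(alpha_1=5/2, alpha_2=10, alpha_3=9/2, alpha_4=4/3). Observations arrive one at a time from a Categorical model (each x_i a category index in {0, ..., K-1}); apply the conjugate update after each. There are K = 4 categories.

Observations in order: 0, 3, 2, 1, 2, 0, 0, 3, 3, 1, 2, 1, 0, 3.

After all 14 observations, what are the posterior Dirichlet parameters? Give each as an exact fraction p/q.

obs 1: x=0 → posterior Dirichlet(7/2, 10, 9/2, 4/3)
obs 2: x=3 → posterior Dirichlet(7/2, 10, 9/2, 7/3)
obs 3: x=2 → posterior Dirichlet(7/2, 10, 11/2, 7/3)
obs 4: x=1 → posterior Dirichlet(7/2, 11, 11/2, 7/3)
obs 5: x=2 → posterior Dirichlet(7/2, 11, 13/2, 7/3)
obs 6: x=0 → posterior Dirichlet(9/2, 11, 13/2, 7/3)
obs 7: x=0 → posterior Dirichlet(11/2, 11, 13/2, 7/3)
obs 8: x=3 → posterior Dirichlet(11/2, 11, 13/2, 10/3)
obs 9: x=3 → posterior Dirichlet(11/2, 11, 13/2, 13/3)
obs 10: x=1 → posterior Dirichlet(11/2, 12, 13/2, 13/3)
obs 11: x=2 → posterior Dirichlet(11/2, 12, 15/2, 13/3)
obs 12: x=1 → posterior Dirichlet(11/2, 13, 15/2, 13/3)
obs 13: x=0 → posterior Dirichlet(13/2, 13, 15/2, 13/3)
obs 14: x=3 → posterior Dirichlet(13/2, 13, 15/2, 16/3)

alpha_1=13/2, alpha_2=13, alpha_3=15/2, alpha_4=16/3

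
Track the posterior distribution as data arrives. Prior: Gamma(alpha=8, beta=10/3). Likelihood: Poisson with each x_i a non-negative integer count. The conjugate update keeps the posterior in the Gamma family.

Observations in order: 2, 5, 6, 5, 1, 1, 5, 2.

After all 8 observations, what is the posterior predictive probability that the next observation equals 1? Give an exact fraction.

obs 1: x=2 → posterior Gamma(10, 13/3)
obs 2: x=5 → posterior Gamma(15, 16/3)
obs 3: x=6 → posterior Gamma(21, 19/3)
obs 4: x=5 → posterior Gamma(26, 22/3)
obs 5: x=1 → posterior Gamma(27, 25/3)
obs 6: x=1 → posterior Gamma(28, 28/3)
obs 7: x=5 → posterior Gamma(33, 31/3)
obs 8: x=2 → posterior Gamma(35, 34/3)

41971200892165959160748160289677969329986052617163243520/285273917723723876056171083405292782327767461712708093041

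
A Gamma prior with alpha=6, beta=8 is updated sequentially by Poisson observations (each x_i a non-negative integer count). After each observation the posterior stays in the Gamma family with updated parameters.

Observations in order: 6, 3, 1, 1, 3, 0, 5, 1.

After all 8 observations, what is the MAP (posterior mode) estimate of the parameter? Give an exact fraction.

25/16

obs 1: x=6 → posterior Gamma(12, 9)
obs 2: x=3 → posterior Gamma(15, 10)
obs 3: x=1 → posterior Gamma(16, 11)
obs 4: x=1 → posterior Gamma(17, 12)
obs 5: x=3 → posterior Gamma(20, 13)
obs 6: x=0 → posterior Gamma(20, 14)
obs 7: x=5 → posterior Gamma(25, 15)
obs 8: x=1 → posterior Gamma(26, 16)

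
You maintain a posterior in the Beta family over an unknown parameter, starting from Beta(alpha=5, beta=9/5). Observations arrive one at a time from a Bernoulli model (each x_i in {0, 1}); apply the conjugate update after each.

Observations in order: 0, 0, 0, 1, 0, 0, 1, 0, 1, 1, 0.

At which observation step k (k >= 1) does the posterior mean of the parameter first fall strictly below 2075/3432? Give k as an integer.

k = 2

obs 1: x=0 → posterior Beta(5, 14/5)
obs 2: x=0 → posterior Beta(5, 19/5)
obs 3: x=0 → posterior Beta(5, 24/5)
obs 4: x=1 → posterior Beta(6, 24/5)
obs 5: x=0 → posterior Beta(6, 29/5)
obs 6: x=0 → posterior Beta(6, 34/5)
obs 7: x=1 → posterior Beta(7, 34/5)
obs 8: x=0 → posterior Beta(7, 39/5)
obs 9: x=1 → posterior Beta(8, 39/5)
obs 10: x=1 → posterior Beta(9, 39/5)
obs 11: x=0 → posterior Beta(9, 44/5)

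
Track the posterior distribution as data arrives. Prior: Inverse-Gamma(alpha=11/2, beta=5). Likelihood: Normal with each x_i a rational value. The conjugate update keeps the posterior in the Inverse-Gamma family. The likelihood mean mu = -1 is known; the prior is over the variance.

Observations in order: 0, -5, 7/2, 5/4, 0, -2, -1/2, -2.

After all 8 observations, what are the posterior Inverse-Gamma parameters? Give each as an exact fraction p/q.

alpha=19/2, beta=889/32

obs 1: x=0 → posterior Inverse-Gamma(6, 11/2)
obs 2: x=-5 → posterior Inverse-Gamma(13/2, 27/2)
obs 3: x=7/2 → posterior Inverse-Gamma(7, 189/8)
obs 4: x=5/4 → posterior Inverse-Gamma(15/2, 837/32)
obs 5: x=0 → posterior Inverse-Gamma(8, 853/32)
obs 6: x=-2 → posterior Inverse-Gamma(17/2, 869/32)
obs 7: x=-1/2 → posterior Inverse-Gamma(9, 873/32)
obs 8: x=-2 → posterior Inverse-Gamma(19/2, 889/32)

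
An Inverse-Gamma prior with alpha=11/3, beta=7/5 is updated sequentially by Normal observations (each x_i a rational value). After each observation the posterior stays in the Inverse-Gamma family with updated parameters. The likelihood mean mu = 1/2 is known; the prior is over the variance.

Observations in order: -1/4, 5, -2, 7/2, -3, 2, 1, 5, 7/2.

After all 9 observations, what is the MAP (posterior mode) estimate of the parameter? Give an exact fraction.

obs 1: x=-1/4 → posterior Inverse-Gamma(25/6, 269/160)
obs 2: x=5 → posterior Inverse-Gamma(14/3, 1889/160)
obs 3: x=-2 → posterior Inverse-Gamma(31/6, 2389/160)
obs 4: x=7/2 → posterior Inverse-Gamma(17/3, 3109/160)
obs 5: x=-3 → posterior Inverse-Gamma(37/6, 4089/160)
obs 6: x=2 → posterior Inverse-Gamma(20/3, 4269/160)
obs 7: x=1 → posterior Inverse-Gamma(43/6, 4289/160)
obs 8: x=5 → posterior Inverse-Gamma(23/3, 5909/160)
obs 9: x=7/2 → posterior Inverse-Gamma(49/6, 6629/160)

19887/4400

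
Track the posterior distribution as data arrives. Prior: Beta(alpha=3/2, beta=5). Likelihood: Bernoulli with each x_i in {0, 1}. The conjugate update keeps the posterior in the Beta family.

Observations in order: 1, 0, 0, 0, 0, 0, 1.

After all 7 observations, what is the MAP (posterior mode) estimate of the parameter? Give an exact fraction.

5/23

obs 1: x=1 → posterior Beta(5/2, 5)
obs 2: x=0 → posterior Beta(5/2, 6)
obs 3: x=0 → posterior Beta(5/2, 7)
obs 4: x=0 → posterior Beta(5/2, 8)
obs 5: x=0 → posterior Beta(5/2, 9)
obs 6: x=0 → posterior Beta(5/2, 10)
obs 7: x=1 → posterior Beta(7/2, 10)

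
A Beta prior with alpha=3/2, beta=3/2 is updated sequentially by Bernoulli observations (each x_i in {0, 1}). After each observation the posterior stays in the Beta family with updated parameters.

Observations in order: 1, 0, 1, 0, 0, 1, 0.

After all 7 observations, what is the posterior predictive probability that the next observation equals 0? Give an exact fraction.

obs 1: x=1 → posterior Beta(5/2, 3/2)
obs 2: x=0 → posterior Beta(5/2, 5/2)
obs 3: x=1 → posterior Beta(7/2, 5/2)
obs 4: x=0 → posterior Beta(7/2, 7/2)
obs 5: x=0 → posterior Beta(7/2, 9/2)
obs 6: x=1 → posterior Beta(9/2, 9/2)
obs 7: x=0 → posterior Beta(9/2, 11/2)

11/20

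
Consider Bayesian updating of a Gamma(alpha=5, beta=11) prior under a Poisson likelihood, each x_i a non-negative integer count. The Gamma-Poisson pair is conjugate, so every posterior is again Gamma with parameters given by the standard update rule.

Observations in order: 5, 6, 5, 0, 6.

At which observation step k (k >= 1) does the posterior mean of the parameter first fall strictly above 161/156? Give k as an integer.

k = 2

obs 1: x=5 → posterior Gamma(10, 12)
obs 2: x=6 → posterior Gamma(16, 13)
obs 3: x=5 → posterior Gamma(21, 14)
obs 4: x=0 → posterior Gamma(21, 15)
obs 5: x=6 → posterior Gamma(27, 16)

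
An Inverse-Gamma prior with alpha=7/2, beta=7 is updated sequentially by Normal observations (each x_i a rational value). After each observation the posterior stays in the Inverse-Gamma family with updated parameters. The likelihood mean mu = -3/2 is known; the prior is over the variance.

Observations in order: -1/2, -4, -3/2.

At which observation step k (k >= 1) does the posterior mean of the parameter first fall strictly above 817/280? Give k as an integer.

k = 2

obs 1: x=-1/2 → posterior Inverse-Gamma(4, 15/2)
obs 2: x=-4 → posterior Inverse-Gamma(9/2, 85/8)
obs 3: x=-3/2 → posterior Inverse-Gamma(5, 85/8)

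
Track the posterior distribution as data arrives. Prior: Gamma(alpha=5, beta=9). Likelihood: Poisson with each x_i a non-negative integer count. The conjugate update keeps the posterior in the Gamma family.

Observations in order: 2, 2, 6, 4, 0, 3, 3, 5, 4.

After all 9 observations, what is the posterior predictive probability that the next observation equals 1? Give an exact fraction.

obs 1: x=2 → posterior Gamma(7, 10)
obs 2: x=2 → posterior Gamma(9, 11)
obs 3: x=6 → posterior Gamma(15, 12)
obs 4: x=4 → posterior Gamma(19, 13)
obs 5: x=0 → posterior Gamma(19, 14)
obs 6: x=3 → posterior Gamma(22, 15)
obs 7: x=3 → posterior Gamma(25, 16)
obs 8: x=5 → posterior Gamma(30, 17)
obs 9: x=4 → posterior Gamma(34, 18)

162459117797974875944453234087228715162402816/570658162108627174778971075491512021856922699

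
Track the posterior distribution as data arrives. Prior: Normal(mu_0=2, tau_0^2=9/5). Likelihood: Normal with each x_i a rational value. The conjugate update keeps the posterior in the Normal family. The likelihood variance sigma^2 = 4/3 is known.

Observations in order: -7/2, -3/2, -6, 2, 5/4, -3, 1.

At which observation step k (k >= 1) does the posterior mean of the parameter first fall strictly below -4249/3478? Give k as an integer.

k = 2

obs 1: x=-7/2 → posterior Normal(-109/94, 36/47)
obs 2: x=-3/2 → posterior Normal(-95/74, 18/37)
obs 3: x=-6 → posterior Normal(-257/101, 36/101)
obs 4: x=2 → posterior Normal(-203/128, 9/32)
obs 5: x=5/4 → posterior Normal(-677/620, 36/155)
obs 6: x=-3 → posterior Normal(-11/8, 18/91)
obs 7: x=1 → posterior Normal(-47/44, 36/209)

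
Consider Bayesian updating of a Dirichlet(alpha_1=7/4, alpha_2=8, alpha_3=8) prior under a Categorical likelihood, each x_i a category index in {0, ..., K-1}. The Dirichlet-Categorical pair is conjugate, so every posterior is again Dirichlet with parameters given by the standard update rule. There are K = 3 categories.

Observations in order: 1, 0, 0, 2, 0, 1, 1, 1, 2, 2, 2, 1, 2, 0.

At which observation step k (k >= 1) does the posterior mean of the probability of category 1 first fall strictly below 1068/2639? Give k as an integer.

obs 1: x=1 → posterior Dirichlet(7/4, 9, 8)
obs 2: x=0 → posterior Dirichlet(11/4, 9, 8)
obs 3: x=0 → posterior Dirichlet(15/4, 9, 8)
obs 4: x=2 → posterior Dirichlet(15/4, 9, 9)
obs 5: x=0 → posterior Dirichlet(19/4, 9, 9)
obs 6: x=1 → posterior Dirichlet(19/4, 10, 9)
obs 7: x=1 → posterior Dirichlet(19/4, 11, 9)
obs 8: x=1 → posterior Dirichlet(19/4, 12, 9)
obs 9: x=2 → posterior Dirichlet(19/4, 12, 10)
obs 10: x=2 → posterior Dirichlet(19/4, 12, 11)
obs 11: x=2 → posterior Dirichlet(19/4, 12, 12)
obs 12: x=1 → posterior Dirichlet(19/4, 13, 12)
obs 13: x=2 → posterior Dirichlet(19/4, 13, 13)
obs 14: x=0 → posterior Dirichlet(23/4, 13, 13)

k = 5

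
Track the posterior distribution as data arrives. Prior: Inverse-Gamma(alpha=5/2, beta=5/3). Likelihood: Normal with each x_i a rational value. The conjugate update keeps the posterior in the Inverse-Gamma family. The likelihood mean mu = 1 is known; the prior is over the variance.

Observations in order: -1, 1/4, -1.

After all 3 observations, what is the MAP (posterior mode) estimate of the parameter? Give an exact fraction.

obs 1: x=-1 → posterior Inverse-Gamma(3, 11/3)
obs 2: x=1/4 → posterior Inverse-Gamma(7/2, 379/96)
obs 3: x=-1 → posterior Inverse-Gamma(4, 571/96)

571/480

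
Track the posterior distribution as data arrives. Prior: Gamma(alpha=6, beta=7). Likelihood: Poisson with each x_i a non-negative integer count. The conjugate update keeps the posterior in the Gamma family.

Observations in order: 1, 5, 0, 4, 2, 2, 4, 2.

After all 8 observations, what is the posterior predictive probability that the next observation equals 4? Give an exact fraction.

obs 1: x=1 → posterior Gamma(7, 8)
obs 2: x=5 → posterior Gamma(12, 9)
obs 3: x=0 → posterior Gamma(12, 10)
obs 4: x=4 → posterior Gamma(16, 11)
obs 5: x=2 → posterior Gamma(18, 12)
obs 6: x=2 → posterior Gamma(20, 13)
obs 7: x=4 → posterior Gamma(24, 14)
obs 8: x=2 → posterior Gamma(26, 15)

89961074722769974172115325927734375/1329227995784915872903807060280344576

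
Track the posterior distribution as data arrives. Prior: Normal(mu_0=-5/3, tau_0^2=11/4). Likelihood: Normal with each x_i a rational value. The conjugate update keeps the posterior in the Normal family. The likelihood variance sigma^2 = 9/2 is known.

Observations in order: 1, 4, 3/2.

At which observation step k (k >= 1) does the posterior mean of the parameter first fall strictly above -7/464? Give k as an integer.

k = 2

obs 1: x=1 → posterior Normal(-19/29, 99/58)
obs 2: x=4 → posterior Normal(5/8, 99/80)
obs 3: x=3/2 → posterior Normal(83/102, 33/34)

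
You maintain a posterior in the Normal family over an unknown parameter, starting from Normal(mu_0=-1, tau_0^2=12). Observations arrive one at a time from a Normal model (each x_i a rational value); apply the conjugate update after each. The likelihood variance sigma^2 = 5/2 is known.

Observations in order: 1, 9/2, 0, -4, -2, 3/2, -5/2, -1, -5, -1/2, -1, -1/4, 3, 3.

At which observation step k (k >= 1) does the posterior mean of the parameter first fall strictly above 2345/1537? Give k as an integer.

k = 2

obs 1: x=1 → posterior Normal(19/29, 60/29)
obs 2: x=9/2 → posterior Normal(127/53, 60/53)
obs 3: x=0 → posterior Normal(127/77, 60/77)
obs 4: x=-4 → posterior Normal(31/101, 60/101)
obs 5: x=-2 → posterior Normal(-17/125, 12/25)
obs 6: x=3/2 → posterior Normal(19/149, 60/149)
obs 7: x=-5/2 → posterior Normal(-41/173, 60/173)
obs 8: x=-1 → posterior Normal(-65/197, 60/197)
obs 9: x=-5 → posterior Normal(-185/221, 60/221)
obs 10: x=-1/2 → posterior Normal(-197/245, 12/49)
obs 11: x=-1 → posterior Normal(-221/269, 60/269)
obs 12: x=-1/4 → posterior Normal(-227/293, 60/293)
obs 13: x=3 → posterior Normal(-155/317, 60/317)
obs 14: x=3 → posterior Normal(-83/341, 60/341)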